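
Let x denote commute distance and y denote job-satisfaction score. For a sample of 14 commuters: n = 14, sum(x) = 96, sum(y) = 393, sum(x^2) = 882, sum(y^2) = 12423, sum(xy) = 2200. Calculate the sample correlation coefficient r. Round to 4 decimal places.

-0.8871

Numerator: nΣxy − (Σx)(Σy) = 14·2200 − (96)(393) = -6928
Denominator: √[(nΣx²−(Σx)²)(nΣy²−(Σy)²)]
  nΣx²−(Σx)² = 14·882 − 9216 = 3132;  nΣy²−(Σy)² = 14·12423 − 154449 = 19473
  √(3132·19473) = √60989436 = 7809.5734
r = -6928 / 7809.5734 = -0.8871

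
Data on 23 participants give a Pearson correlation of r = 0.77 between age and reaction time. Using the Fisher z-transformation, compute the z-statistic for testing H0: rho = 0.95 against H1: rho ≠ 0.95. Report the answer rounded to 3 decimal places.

Fisher z: atanh(0.77) = 1.020328, atanh(0.95) = 1.831781
z = (z_r − z_0)·√(n−3) = (1.020328 − 1.831781)·√20 = -0.811453 · 4.472136 = -3.629

-3.629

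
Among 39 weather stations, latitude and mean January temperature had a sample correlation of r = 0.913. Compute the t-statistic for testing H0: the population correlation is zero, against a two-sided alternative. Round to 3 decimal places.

13.613

1 − r² = 1 − 0.833569 = 0.166431;  √(1−r²) = 0.407960
√(n−2) = √37 = 6.082763
t = r·√(n−2)/√(1−r²) = 0.913 · 6.082763 / 0.407960 = 13.613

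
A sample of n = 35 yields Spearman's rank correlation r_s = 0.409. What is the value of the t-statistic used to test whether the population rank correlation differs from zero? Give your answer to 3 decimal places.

2.575

1 − r_s² = 1 − 0.167281 = 0.832719;  √(1−r_s²) = 0.912534
√(n−2) = √33 = 5.744563
t = r_s·√(n−2)/√(1−r_s²) = 0.409 · 5.744563 / 0.912534 = 2.575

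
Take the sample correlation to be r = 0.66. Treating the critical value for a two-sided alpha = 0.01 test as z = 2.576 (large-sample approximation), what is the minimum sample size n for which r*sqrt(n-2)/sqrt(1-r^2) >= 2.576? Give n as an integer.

11

Need r·√(n−2)/√(1−r²) ≥ 2.576
√(n−2) ≥ 2.576·√(1−0.4356) / 0.66 = 2.576·0.751266 / 0.66 = 2.9322
n−2 ≥ 8.5978  ⇒  n ≥ 10.5978
Smallest integer n = 11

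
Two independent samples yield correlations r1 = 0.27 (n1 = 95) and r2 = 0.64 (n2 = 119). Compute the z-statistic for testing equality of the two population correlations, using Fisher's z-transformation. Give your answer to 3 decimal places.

z1 = atanh(0.27) = 0.276864,  z2 = atanh(0.64) = 0.758174
SE = √(1/(n1−3) + 1/(n2−3)) = √(1/92 + 1/116) = √(0.0108696 + 0.0086207) = √0.0194903 = 0.139608
z = (z1 − z2)/SE = (0.276864 − 0.758174) / 0.139608 = -0.481310 / 0.139608 = -3.448

-3.448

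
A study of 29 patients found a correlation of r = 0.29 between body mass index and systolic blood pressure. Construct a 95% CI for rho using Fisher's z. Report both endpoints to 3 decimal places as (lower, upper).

z_r = atanh(0.29) = 0.298566;  SE = 1/√(n−3) = 1/√26 = 0.196116
z-limits: 0.298566 ± 1.960·0.196116 = 0.298566 ± 0.384387 = [-0.085821, 0.682953]
ρ-limits: (tanh -0.085821, tanh 0.682953) = (-0.086, 0.593)

(-0.086, 0.593)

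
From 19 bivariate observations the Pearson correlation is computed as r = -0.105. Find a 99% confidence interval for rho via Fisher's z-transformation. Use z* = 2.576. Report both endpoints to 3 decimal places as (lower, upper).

(-0.635, 0.492)

z_r = atanh(-0.105) = -0.105388;  SE = 1/√(n−3) = 1/√16 = 0.250000
z-limits: -0.105388 ± 2.576·0.250000 = -0.105388 ± 0.644000 = [-0.749388, 0.538612]
ρ-limits: (tanh -0.749388, tanh 0.538612) = (-0.635, 0.492)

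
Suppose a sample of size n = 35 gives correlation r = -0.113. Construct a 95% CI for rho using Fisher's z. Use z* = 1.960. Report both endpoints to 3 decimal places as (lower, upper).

(-0.430, 0.229)

Fisher z: z_r = atanh(r) = ½·ln((1+(-0.113))/(1−(-0.113))) = -0.113485
SE(z) = 1/√(n−3) = 1/√32 = 0.176777
95% ⇒ z* = 1.960; margin = 1.960·0.176777 = 0.346483
CI on z-scale: (-0.459968, 0.232998)
Back-transform: tanh(-0.459968) = -0.430058, tanh(0.232998) = 0.228871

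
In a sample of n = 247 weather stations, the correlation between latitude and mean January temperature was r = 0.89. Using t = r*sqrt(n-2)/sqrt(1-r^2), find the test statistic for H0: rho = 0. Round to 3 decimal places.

t = r·√(n−2) / √(1−r²) with r = 0.89, n = 247
  = 0.89·√245 / √(1 − 0.7921)
  = 0.89·15.652476 / 0.455961
  = 13.930704 / 0.455961 = 30.552

30.552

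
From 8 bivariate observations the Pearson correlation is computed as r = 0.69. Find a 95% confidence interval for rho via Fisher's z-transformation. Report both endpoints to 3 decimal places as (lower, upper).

(-0.029, 0.938)

z_r = atanh(0.69) = 0.847956;  SE = 1/√(n−3) = 1/√5 = 0.447214
z-limits: 0.847956 ± 1.960·0.447214 = 0.847956 ± 0.876539 = [-0.028583, 1.724495]
ρ-limits: (tanh -0.028583, tanh 1.724495) = (-0.029, 0.938)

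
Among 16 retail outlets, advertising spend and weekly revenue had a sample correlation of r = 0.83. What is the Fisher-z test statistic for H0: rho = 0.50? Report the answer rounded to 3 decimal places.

z_r = atanh(0.83) = 1.188136,  z_0 = atanh(0.50) = 0.549306
SE = 1/√(n−3) = 1/√13 = 0.277350
z = (z_r − z_0)/SE = (1.188136 − 0.549306) / 0.277350 = 0.638830 / 0.277350 = 2.303

2.303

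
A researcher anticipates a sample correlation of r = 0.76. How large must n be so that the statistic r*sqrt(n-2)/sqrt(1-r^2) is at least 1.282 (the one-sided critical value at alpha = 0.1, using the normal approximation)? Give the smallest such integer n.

4

Need r·√(n−2)/√(1−r²) ≥ 1.282
√(n−2) ≥ 1.282·√(1−0.5776) / 0.76 = 1.282·0.649923 / 0.76 = 1.0963
n−2 ≥ 1.2019  ⇒  n ≥ 3.2019
Smallest integer n = 4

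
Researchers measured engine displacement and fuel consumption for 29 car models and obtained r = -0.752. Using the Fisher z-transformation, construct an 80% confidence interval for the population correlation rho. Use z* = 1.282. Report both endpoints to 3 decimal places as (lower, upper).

Fisher z: z_r = atanh(r) = ½·ln((1+(-0.752))/(1−(-0.752))) = -0.977542
SE(z) = 1/√(n−3) = 1/√26 = 0.196116
80% ⇒ z* = 1.282; margin = 1.282·0.196116 = 0.251421
CI on z-scale: (-1.228963, -0.726121)
Back-transform: tanh(-1.228963) = -0.842278, tanh(-0.726121) = -0.620686

(-0.842, -0.621)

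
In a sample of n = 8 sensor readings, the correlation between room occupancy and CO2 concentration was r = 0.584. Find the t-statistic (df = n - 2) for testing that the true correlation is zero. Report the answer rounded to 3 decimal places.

1.762

t = r·√(n−2) / √(1−r²) with r = 0.584, n = 8
  = 0.584·√6 / √(1 − 0.341056)
  = 0.584·2.449490 / 0.811754
  = 1.430502 / 0.811754 = 1.762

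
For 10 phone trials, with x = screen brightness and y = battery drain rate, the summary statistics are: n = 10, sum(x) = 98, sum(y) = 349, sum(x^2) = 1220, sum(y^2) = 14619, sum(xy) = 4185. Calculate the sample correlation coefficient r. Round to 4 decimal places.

S_xy = nΣxy − ΣxΣy = 10·4185 − 98·349 = 41850 − 34202 = 7648
S_xx = nΣx² − (Σx)² = 10·1220 − 98² = 12200 − 9604 = 2596
S_yy = nΣy² − (Σy)² = 10·14619 − 349² = 146190 − 121801 = 24389
r = S_xy / √(S_xx·S_yy) = 7648 / √(2596·24389) = 7648 / √63313844 = 7648 / 7956.9997 = 0.9612

0.9612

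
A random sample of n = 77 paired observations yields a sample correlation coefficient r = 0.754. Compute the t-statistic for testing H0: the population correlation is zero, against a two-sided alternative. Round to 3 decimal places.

t = r·√(n−2) / √(1−r²) with r = 0.754, n = 77
  = 0.754·√75 / √(1 − 0.568516)
  = 0.754·8.660254 / 0.656874
  = 6.529832 / 0.656874 = 9.941

9.941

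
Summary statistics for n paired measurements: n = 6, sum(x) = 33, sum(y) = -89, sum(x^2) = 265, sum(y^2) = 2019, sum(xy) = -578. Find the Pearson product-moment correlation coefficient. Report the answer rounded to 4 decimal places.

Numerator: nΣxy − (Σx)(Σy) = 6·(-578) − (33)(-89) = -531
Denominator: √[(nΣx²−(Σx)²)(nΣy²−(Σy)²)]
  nΣx²−(Σx)² = 6·265 − 1089 = 501;  nΣy²−(Σy)² = 6·2019 − 7921 = 4193
  √(501·4193) = √2100693 = 1449.3768
r = -531 / 1449.3768 = -0.3664

-0.3664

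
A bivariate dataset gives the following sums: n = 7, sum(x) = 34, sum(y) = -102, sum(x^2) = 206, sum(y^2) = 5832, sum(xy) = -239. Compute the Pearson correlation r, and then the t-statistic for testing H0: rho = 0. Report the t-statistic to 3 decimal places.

1.715

Numerator: nΣxy − (Σx)(Σy) = 7·(-239) − (34)(-102) = 1795
Denominator: √[(nΣx²−(Σx)²)(nΣy²−(Σy)²)]
  nΣx²−(Σx)² = 7·206 − 1156 = 286;  nΣy²−(Σy)² = 7·5832 − 10404 = 30420
  √(286·30420) = √8700120 = 2949.5966
r = 1795 / 2949.5966 = 0.6086
t = r·√(n−2)/√(1−r²) = 0.6086·√5 / √(1−0.370394) = 1.360871 / 0.793477 = 1.715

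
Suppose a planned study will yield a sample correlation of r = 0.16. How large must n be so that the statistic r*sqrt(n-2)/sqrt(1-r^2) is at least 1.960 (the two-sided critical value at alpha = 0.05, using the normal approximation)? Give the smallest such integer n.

149

Need r·√(n−2)/√(1−r²) ≥ 1.960
√(n−2) ≥ 1.960·√(1−0.0256) / 0.16 = 1.960·0.987117 / 0.16 = 12.0922
n−2 ≥ 146.2213  ⇒  n ≥ 148.2213
Smallest integer n = 149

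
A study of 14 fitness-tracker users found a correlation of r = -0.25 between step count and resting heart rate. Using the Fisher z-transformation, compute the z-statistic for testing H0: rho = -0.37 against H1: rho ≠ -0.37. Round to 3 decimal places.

z_r = atanh(-0.25) = -0.255413,  z_0 = atanh(-0.37) = -0.388423
SE = 1/√(n−3) = 1/√11 = 0.301511
z = (z_r − z_0)/SE = (-0.255413 − (-0.388423)) / 0.301511 = 0.133010 / 0.301511 = 0.441

0.441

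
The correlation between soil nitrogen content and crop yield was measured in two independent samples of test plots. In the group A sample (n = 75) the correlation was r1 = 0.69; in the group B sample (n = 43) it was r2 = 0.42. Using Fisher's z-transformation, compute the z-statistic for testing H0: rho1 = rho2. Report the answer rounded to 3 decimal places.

2.030

z1 = atanh(0.69) = 0.847956,  z2 = atanh(0.42) = 0.447692
SE = √(1/(n1−3) + 1/(n2−3)) = √(1/72 + 1/40) = √(0.0138889 + 0.0250000) = √0.0388889 = 0.197203
z = (z1 − z2)/SE = (0.847956 − 0.447692) / 0.197203 = 0.400264 / 0.197203 = 2.030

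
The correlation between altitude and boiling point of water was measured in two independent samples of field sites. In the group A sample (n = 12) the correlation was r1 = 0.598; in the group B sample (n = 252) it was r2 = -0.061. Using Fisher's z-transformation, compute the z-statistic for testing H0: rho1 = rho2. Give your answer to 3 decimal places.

2.214

Fisher z-transforms: z1 = atanh(0.598) = 0.690028, z2 = atanh(-0.061) = -0.061076; difference d = 0.751104
Var(d) = 1/9 + 1/249 = 0.1111111 + 0.0040161 = 0.1151272
z = d/√Var(d) = 0.751104 / √0.1151272 = 0.751104 / 0.339304 = 2.214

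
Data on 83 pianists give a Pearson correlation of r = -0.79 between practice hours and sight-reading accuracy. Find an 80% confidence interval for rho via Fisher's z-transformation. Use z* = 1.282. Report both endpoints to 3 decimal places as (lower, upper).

z_r = atanh(-0.79) = -1.071432;  SE = 1/√(n−3) = 1/√80 = 0.111803
z-limits: -1.071432 ± 1.282·0.111803 = -1.071432 ± 0.143331 = [-1.214763, -0.928101]
ρ-limits: (tanh -1.214763, tanh -0.928101) = (-0.838, -0.730)

(-0.838, -0.730)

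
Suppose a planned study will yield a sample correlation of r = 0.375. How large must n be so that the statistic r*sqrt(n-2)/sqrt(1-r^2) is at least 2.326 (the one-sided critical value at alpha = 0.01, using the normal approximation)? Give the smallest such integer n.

36

r√(n−2)/√(1−r²) ≥ 2.326  ⇔  n−2 ≥ (2.326)²·(1−r²)/r²
(1−r²)/r² = (1−0.140625)/0.140625 = 6.1111
n ≥ 2 + 5.410276·6.1111 = 2 + 33.0627 = 35.0627
⌈35.0627⌉ = 36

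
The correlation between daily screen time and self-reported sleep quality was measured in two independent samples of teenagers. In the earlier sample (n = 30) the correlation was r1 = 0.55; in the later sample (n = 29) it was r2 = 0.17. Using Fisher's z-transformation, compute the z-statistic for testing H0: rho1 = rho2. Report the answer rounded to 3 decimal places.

1.626

z1 = atanh(0.55) = 0.618381,  z2 = atanh(0.17) = 0.171667
SE = √(1/(n1−3) + 1/(n2−3)) = √(1/27 + 1/26) = √(0.0370370 + 0.0384615) = √0.0754985 = 0.274770
z = (z1 − z2)/SE = (0.618381 − 0.171667) / 0.274770 = 0.446714 / 0.274770 = 1.626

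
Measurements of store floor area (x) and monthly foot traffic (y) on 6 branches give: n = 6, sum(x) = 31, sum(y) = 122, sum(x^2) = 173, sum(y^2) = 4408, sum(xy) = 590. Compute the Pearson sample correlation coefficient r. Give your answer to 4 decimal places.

Numerator: nΣxy − (Σx)(Σy) = 6·590 − (31)(122) = -242
Denominator: √[(nΣx²−(Σx)²)(nΣy²−(Σy)²)]
  nΣx²−(Σx)² = 6·173 − 961 = 77;  nΣy²−(Σy)² = 6·4408 − 14884 = 11564
  √(77·11564) = √890428 = 943.6249
r = -242 / 943.6249 = -0.2565

-0.2565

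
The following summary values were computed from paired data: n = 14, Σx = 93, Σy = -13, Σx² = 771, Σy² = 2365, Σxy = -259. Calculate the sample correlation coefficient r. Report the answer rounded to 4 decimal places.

S_xy = nΣxy − ΣxΣy = 14·(-259) − 93·(-13) = -3626 − (-1209) = -2417
S_xx = nΣx² − (Σx)² = 14·771 − 93² = 10794 − 8649 = 2145
S_yy = nΣy² − (Σy)² = 14·2365 − (-13)² = 33110 − 169 = 32941
r = S_xy / √(S_xx·S_yy) = -2417 / √(2145·32941) = -2417 / √70658445 = -2417 / 8405.8578 = -0.2875

-0.2875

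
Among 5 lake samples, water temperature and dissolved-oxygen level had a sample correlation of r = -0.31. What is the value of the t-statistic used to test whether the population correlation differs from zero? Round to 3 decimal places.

t = r·√(n−2) / √(1−r²) with r = -0.31, n = 5
  = -0.31·√3 / √(1 − 0.0961)
  = -0.31·1.732051 / 0.950737
  = -0.536936 / 0.950737 = -0.565

-0.565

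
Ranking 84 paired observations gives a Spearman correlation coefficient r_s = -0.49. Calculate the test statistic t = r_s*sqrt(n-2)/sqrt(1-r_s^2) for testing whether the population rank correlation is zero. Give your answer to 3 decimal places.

-5.090

1 − r_s² = 1 − 0.2401 = 0.7599;  √(1−r_s²) = 0.871722
√(n−2) = √82 = 9.055385
t = r_s·√(n−2)/√(1−r_s²) = -0.49 · 9.055385 / 0.871722 = -5.090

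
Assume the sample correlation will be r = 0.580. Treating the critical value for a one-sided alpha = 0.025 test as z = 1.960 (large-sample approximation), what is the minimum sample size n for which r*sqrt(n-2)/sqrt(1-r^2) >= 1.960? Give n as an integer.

r√(n−2)/√(1−r²) ≥ 1.960  ⇔  n−2 ≥ (1.960)²·(1−r²)/r²
(1−r²)/r² = (1−0.336400)/0.336400 = 1.9727
n ≥ 2 + 3.8416·1.9727 = 2 + 7.5783 = 9.5783
⌈9.5783⌉ = 10

10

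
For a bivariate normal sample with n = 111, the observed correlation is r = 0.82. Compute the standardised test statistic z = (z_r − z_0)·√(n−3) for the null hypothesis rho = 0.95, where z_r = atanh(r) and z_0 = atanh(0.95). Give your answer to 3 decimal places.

Fisher z: atanh(0.82) = 1.156817, atanh(0.95) = 1.831781
z = (z_r − z_0)·√(n−3) = (1.156817 − 1.831781)·√108 = -0.674964 · 10.392305 = -7.014

-7.014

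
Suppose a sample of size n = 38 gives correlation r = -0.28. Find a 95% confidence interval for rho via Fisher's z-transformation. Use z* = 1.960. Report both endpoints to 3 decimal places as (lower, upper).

(-0.550, 0.044)

Fisher z: z_r = atanh(r) = ½·ln((1+(-0.28))/(1−(-0.28))) = -0.287682
SE(z) = 1/√(n−3) = 1/√35 = 0.169031
95% ⇒ z* = 1.960; margin = 1.960·0.169031 = 0.331301
CI on z-scale: (-0.618983, 0.043619)
Back-transform: tanh(-0.618983) = -0.550420, tanh(0.043619) = 0.043591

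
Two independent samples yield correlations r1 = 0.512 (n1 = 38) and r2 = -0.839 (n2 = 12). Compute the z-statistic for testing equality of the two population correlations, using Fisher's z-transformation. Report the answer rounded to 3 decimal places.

Fisher z-transforms: z1 = atanh(0.512) = 0.565437, z2 = atanh(-0.839) = -1.217786; difference d = 1.783223
Var(d) = 1/35 + 1/9 = 0.0285714 + 0.1111111 = 0.1396825
z = d/√Var(d) = 1.783223 / √0.1396825 = 1.783223 / 0.373741 = 4.771

4.771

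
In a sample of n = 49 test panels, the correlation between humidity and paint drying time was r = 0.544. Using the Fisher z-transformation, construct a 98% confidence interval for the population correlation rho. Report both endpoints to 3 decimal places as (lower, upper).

z_r = atanh(0.544) = 0.609819;  SE = 1/√(n−3) = 1/√46 = 0.147442
z-limits: 0.609819 ± 2.326·0.147442 = 0.609819 ± 0.342950 = [0.266869, 0.952769]
ρ-limits: (tanh 0.266869, tanh 0.952769) = (0.261, 0.741)

(0.261, 0.741)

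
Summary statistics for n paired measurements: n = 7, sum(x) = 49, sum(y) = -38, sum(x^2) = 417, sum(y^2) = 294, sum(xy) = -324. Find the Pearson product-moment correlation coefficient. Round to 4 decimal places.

S_xy = nΣxy − ΣxΣy = 7·(-324) − 49·(-38) = -2268 − (-1862) = -406
S_xx = nΣx² − (Σx)² = 7·417 − 49² = 2919 − 2401 = 518
S_yy = nΣy² − (Σy)² = 7·294 − (-38)² = 2058 − 1444 = 614
r = S_xy / √(S_xx·S_yy) = -406 / √(518·614) = -406 / √318052 = -406 / 563.9610 = -0.7199

-0.7199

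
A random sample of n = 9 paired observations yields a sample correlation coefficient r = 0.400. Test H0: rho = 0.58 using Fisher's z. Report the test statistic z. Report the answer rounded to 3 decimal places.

-0.585

Fisher z: atanh(0.400) = 0.423649, atanh(0.58) = 0.662463
z = (z_r − z_0)·√(n−3) = (0.423649 − 0.662463)·√6 = -0.238814 · 2.449490 = -0.585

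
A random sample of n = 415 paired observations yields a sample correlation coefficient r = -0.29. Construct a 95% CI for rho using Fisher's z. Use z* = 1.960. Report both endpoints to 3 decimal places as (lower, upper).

z_r = atanh(-0.29) = -0.298566;  SE = 1/√(n−3) = 1/√412 = 0.049266
z-limits: -0.298566 ± 1.960·0.049266 = -0.298566 ± 0.096561 = [-0.395127, -0.202005]
ρ-limits: (tanh -0.395127, tanh -0.202005) = (-0.376, -0.199)

(-0.376, -0.199)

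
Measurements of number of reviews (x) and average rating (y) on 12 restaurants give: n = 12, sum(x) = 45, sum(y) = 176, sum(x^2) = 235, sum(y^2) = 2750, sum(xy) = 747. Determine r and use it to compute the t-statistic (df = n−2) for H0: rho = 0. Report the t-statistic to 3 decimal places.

Numerator: nΣxy − (Σx)(Σy) = 12·747 − (45)(176) = 1044
Denominator: √[(nΣx²−(Σx)²)(nΣy²−(Σy)²)]
  nΣx²−(Σx)² = 12·235 − 2025 = 795;  nΣy²−(Σy)² = 12·2750 − 30976 = 2024
  √(795·2024) = √1609080 = 1268.4952
r = 1044 / 1268.4952 = 0.8230
t = r·√(n−2)/√(1−r²) = 0.8230·√10 / √(1−0.677329) = 2.602555 / 0.568041 = 4.582

4.582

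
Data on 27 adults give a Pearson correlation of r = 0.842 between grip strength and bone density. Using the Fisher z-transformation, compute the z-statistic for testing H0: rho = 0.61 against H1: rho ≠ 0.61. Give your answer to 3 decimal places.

2.543

z_r = atanh(0.842) = 1.228006,  z_0 = atanh(0.61) = 0.708921
SE = 1/√(n−3) = 1/√24 = 0.204124
z = (z_r − z_0)/SE = (1.228006 − 0.708921) / 0.204124 = 0.519085 / 0.204124 = 2.543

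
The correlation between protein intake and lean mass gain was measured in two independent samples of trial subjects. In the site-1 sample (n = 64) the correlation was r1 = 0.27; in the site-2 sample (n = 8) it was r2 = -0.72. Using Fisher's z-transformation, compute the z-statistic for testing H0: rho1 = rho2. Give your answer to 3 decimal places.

Fisher z-transforms: z1 = atanh(0.27) = 0.276864, z2 = atanh(-0.72) = -0.907645; difference d = 1.184509
Var(d) = 1/61 + 1/5 = 0.0163934 + 0.2000000 = 0.2163934
z = d/√Var(d) = 1.184509 / √0.2163934 = 1.184509 / 0.465181 = 2.546

2.546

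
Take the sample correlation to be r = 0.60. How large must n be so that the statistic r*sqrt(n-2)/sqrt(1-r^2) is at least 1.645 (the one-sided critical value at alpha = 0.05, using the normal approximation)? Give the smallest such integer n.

Need r·√(n−2)/√(1−r²) ≥ 1.645
√(n−2) ≥ 1.645·√(1−0.3600) / 0.60 = 1.645·0.800000 / 0.60 = 2.1933
n−2 ≥ 4.8106  ⇒  n ≥ 6.8106
Smallest integer n = 7

7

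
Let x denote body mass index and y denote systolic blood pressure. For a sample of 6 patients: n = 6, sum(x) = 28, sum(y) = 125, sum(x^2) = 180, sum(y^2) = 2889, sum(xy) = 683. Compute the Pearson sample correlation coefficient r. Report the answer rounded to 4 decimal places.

0.8408

Numerator: nΣxy − (Σx)(Σy) = 6·683 − (28)(125) = 598
Denominator: √[(nΣx²−(Σx)²)(nΣy²−(Σy)²)]
  nΣx²−(Σx)² = 6·180 − 784 = 296;  nΣy²−(Σy)² = 6·2889 − 15625 = 1709
  √(296·1709) = √505864 = 711.2412
r = 598 / 711.2412 = 0.8408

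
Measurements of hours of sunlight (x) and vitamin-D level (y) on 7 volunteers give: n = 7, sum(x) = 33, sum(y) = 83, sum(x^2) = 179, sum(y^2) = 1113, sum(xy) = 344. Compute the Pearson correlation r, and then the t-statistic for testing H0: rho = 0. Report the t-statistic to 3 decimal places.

-3.779

Numerator: nΣxy − (Σx)(Σy) = 7·344 − (33)(83) = -331
Denominator: √[(nΣx²−(Σx)²)(nΣy²−(Σy)²)]
  nΣx²−(Σx)² = 7·179 − 1089 = 164;  nΣy²−(Σy)² = 7·1113 − 6889 = 902
  √(164·902) = √147928 = 384.6141
r = -331 / 384.6141 = -0.8606
t = r·√(n−2)/√(1−r²) = -0.8606·√5 / √(1−0.740632) = -1.924360 / 0.509282 = -3.779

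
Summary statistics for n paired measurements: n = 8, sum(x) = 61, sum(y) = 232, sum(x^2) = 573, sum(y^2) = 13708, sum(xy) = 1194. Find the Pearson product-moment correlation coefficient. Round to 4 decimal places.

-0.6626

Numerator: nΣxy − (Σx)(Σy) = 8·1194 − (61)(232) = -4600
Denominator: √[(nΣx²−(Σx)²)(nΣy²−(Σy)²)]
  nΣx²−(Σx)² = 8·573 − 3721 = 863;  nΣy²−(Σy)² = 8·13708 − 53824 = 55840
  √(863·55840) = √48189920 = 6941.8960
r = -4600 / 6941.8960 = -0.6626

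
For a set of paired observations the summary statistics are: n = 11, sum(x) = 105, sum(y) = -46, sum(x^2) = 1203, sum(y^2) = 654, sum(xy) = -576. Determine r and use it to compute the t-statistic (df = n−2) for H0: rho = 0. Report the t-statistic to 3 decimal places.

-1.511

Numerator: nΣxy − (Σx)(Σy) = 11·(-576) − (105)(-46) = -1506
Denominator: √[(nΣx²−(Σx)²)(nΣy²−(Σy)²)]
  nΣx²−(Σx)² = 11·1203 − 11025 = 2208;  nΣy²−(Σy)² = 11·654 − 2116 = 5078
  √(2208·5078) = √11212224 = 3348.4659
r = -1506 / 3348.4659 = -0.4498
t = r·√(n−2)/√(1−r²) = -0.4498·√9 / √(1−0.202320) = -1.349400 / 0.893129 = -1.511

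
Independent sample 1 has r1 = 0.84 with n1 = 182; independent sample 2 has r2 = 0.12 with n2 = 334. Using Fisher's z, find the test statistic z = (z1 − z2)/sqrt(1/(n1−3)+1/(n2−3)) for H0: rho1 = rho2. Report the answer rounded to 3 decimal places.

Fisher z-transforms: z1 = atanh(0.84) = 1.221174, z2 = atanh(0.12) = 0.120581; difference d = 1.100593
Var(d) = 1/179 + 1/331 = 0.0055866 + 0.0030211 = 0.0086077
z = d/√Var(d) = 1.100593 / √0.0086077 = 1.100593 / 0.092778 = 11.863

11.863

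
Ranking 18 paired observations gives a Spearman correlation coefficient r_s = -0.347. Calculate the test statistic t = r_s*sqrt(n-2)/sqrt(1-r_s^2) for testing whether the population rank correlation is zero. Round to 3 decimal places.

1 − r_s² = 1 − 0.120409 = 0.879591;  √(1−r_s²) = 0.937865
√(n−2) = √16 = 4.000000
t = r_s·√(n−2)/√(1−r_s²) = -0.347 · 4.000000 / 0.937865 = -1.480

-1.480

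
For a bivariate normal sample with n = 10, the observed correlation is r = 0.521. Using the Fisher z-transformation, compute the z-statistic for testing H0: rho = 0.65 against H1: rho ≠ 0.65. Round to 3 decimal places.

z_r = atanh(0.521) = 0.577711,  z_0 = atanh(0.65) = 0.775299
SE = 1/√(n−3) = 1/√7 = 0.377964
z = (z_r − z_0)/SE = (0.577711 − 0.775299) / 0.377964 = -0.197588 / 0.377964 = -0.523

-0.523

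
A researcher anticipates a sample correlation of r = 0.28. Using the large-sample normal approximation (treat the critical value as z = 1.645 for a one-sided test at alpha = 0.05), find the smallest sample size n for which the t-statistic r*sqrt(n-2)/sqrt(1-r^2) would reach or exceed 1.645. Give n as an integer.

34

r√(n−2)/√(1−r²) ≥ 1.645  ⇔  n−2 ≥ (1.645)²·(1−r²)/r²
(1−r²)/r² = (1−0.0784)/0.0784 = 11.7551
n ≥ 2 + 2.706025·11.7551 = 2 + 31.8096 = 33.8096
⌈33.8096⌉ = 34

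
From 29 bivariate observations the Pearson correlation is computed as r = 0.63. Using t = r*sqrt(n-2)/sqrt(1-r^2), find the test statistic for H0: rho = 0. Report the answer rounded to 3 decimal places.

t = r·√(n−2) / √(1−r²) with r = 0.63, n = 29
  = 0.63·√27 / √(1 − 0.3969)
  = 0.63·5.196152 / 0.776595
  = 3.273576 / 0.776595 = 4.215

4.215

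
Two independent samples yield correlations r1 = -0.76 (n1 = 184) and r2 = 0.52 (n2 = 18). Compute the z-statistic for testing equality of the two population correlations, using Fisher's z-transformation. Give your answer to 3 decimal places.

-5.853

Fisher z-transforms: z1 = atanh(-0.76) = -0.996215, z2 = atanh(0.52) = 0.576340; difference d = -1.572555
Var(d) = 1/181 + 1/15 = 0.0055249 + 0.0666667 = 0.0721916
z = d/√Var(d) = -1.572555 / √0.0721916 = -1.572555 / 0.268685 = -5.853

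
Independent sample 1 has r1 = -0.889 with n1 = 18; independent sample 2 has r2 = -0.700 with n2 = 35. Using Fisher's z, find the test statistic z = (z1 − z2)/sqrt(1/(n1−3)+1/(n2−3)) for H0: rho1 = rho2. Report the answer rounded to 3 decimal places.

-1.757

z1 = atanh(-0.889) = -1.417136,  z2 = atanh(-0.700) = -0.867301
SE = √(1/(n1−3) + 1/(n2−3)) = √(1/15 + 1/32) = √(0.0666667 + 0.0312500) = √0.0979167 = 0.312916
z = (z1 − z2)/SE = (-1.417136 − (-0.867301)) / 0.312916 = -0.549835 / 0.312916 = -1.757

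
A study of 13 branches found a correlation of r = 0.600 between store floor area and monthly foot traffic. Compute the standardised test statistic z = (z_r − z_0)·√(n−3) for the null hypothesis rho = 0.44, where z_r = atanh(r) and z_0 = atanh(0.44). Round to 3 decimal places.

z_r = atanh(0.600) = 0.693147,  z_0 = atanh(0.44) = 0.472231
SE = 1/√(n−3) = 1/√10 = 0.316228
z = (z_r − z_0)/SE = (0.693147 − 0.472231) / 0.316228 = 0.220916 / 0.316228 = 0.699

0.699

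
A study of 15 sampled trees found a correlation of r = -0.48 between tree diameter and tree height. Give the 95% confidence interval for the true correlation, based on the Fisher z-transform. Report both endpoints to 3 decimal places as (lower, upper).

z_r = atanh(-0.48) = -0.522984;  SE = 1/√(n−3) = 1/√12 = 0.288675
z-limits: -0.522984 ± 1.960·0.288675 = -0.522984 ± 0.565803 = [-1.088787, 0.042819]
ρ-limits: (tanh -1.088787, tanh 0.042819) = (-0.796, 0.043)

(-0.796, 0.043)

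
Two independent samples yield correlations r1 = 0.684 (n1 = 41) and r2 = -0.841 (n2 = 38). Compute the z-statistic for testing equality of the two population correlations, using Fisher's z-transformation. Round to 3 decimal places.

8.798

z1 = atanh(0.684) = 0.836592,  z2 = atanh(-0.841) = -1.224580
SE = √(1/(n1−3) + 1/(n2−3)) = √(1/38 + 1/35) = √(0.0263158 + 0.0285714) = √0.0548872 = 0.234280
z = (z1 − z2)/SE = (0.836592 − (-1.224580)) / 0.234280 = 2.061172 / 0.234280 = 8.798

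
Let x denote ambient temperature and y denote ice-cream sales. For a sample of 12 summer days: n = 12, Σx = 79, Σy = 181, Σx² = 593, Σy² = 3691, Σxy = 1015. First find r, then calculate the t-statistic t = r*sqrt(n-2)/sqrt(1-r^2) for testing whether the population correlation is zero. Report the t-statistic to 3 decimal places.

Numerator: nΣxy − (Σx)(Σy) = 12·1015 − (79)(181) = -2119
Denominator: √[(nΣx²−(Σx)²)(nΣy²−(Σy)²)]
  nΣx²−(Σx)² = 12·593 − 6241 = 875;  nΣy²−(Σy)² = 12·3691 − 32761 = 11531
  √(875·11531) = √10089625 = 3176.4170
r = -2119 / 3176.4170 = -0.6671
t = r·√(n−2)/√(1−r²) = -0.6671·√10 / √(1−0.445022) = -2.109555 / 0.744968 = -2.832

-2.832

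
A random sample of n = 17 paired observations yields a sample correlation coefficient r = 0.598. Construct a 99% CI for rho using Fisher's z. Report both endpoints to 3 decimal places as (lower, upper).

(0.002, 0.881)

Fisher z: z_r = atanh(r) = ½·ln((1+0.598)/(1−0.598)) = 0.690028
SE(z) = 1/√(n−3) = 1/√14 = 0.267261
99% ⇒ z* = 2.576; margin = 2.576·0.267261 = 0.688464
CI on z-scale: (0.001564, 1.378492)
Back-transform: tanh(0.001564) = 0.001564, tanh(1.378492) = 0.880613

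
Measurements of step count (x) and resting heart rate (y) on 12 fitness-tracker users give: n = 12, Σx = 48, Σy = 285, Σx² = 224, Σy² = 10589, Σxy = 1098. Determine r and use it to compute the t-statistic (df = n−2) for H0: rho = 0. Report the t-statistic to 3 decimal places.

Numerator: nΣxy − (Σx)(Σy) = 12·1098 − (48)(285) = -504
Denominator: √[(nΣx²−(Σx)²)(nΣy²−(Σy)²)]
  nΣx²−(Σx)² = 12·224 − 2304 = 384;  nΣy²−(Σy)² = 12·10589 − 81225 = 45843
  √(384·45843) = √17603712 = 4195.6778
r = -504 / 4195.6778 = -0.1201
t = r·√(n−2)/√(1−r²) = -0.1201·√10 / √(1−0.014424) = -0.379790 / 0.992762 = -0.383

-0.383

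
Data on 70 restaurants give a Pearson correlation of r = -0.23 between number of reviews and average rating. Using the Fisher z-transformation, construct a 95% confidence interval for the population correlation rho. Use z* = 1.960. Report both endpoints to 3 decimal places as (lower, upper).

(-0.441, 0.005)

Fisher z: z_r = atanh(r) = ½·ln((1+(-0.23))/(1−(-0.23))) = -0.234189
SE(z) = 1/√(n−3) = 1/√67 = 0.122169
95% ⇒ z* = 1.960; margin = 1.960·0.122169 = 0.239451
CI on z-scale: (-0.473640, 0.005262)
Back-transform: tanh(-0.473640) = -0.441136, tanh(0.005262) = 0.005262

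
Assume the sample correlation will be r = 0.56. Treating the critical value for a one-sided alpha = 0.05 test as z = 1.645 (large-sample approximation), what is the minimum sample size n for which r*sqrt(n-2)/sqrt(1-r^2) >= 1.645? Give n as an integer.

8

Need r·√(n−2)/√(1−r²) ≥ 1.645
√(n−2) ≥ 1.645·√(1−0.3136) / 0.56 = 1.645·0.828493 / 0.56 = 2.4337
n−2 ≥ 5.9229  ⇒  n ≥ 7.9229
Smallest integer n = 8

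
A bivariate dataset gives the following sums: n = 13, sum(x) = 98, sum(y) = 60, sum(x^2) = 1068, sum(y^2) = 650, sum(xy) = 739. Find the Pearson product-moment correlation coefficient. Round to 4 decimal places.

0.8180

S_xy = nΣxy − ΣxΣy = 13·739 − 98·60 = 9607 − 5880 = 3727
S_xx = nΣx² − (Σx)² = 13·1068 − 98² = 13884 − 9604 = 4280
S_yy = nΣy² − (Σy)² = 13·650 − 60² = 8450 − 3600 = 4850
r = S_xy / √(S_xx·S_yy) = 3727 / √(4280·4850) = 3727 / √20758000 = 3727 / 4556.0948 = 0.8180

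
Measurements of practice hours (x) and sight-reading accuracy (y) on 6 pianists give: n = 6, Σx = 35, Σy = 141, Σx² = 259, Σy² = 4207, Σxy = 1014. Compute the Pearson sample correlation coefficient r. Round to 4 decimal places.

0.8652

Numerator: nΣxy − (Σx)(Σy) = 6·1014 − (35)(141) = 1149
Denominator: √[(nΣx²−(Σx)²)(nΣy²−(Σy)²)]
  nΣx²−(Σx)² = 6·259 − 1225 = 329;  nΣy²−(Σy)² = 6·4207 − 19881 = 5361
  √(329·5361) = √1763769 = 1328.0697
r = 1149 / 1328.0697 = 0.8652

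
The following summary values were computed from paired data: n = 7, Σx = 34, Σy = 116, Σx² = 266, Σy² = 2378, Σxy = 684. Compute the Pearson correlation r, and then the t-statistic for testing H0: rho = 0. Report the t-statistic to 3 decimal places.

Numerator: nΣxy − (Σx)(Σy) = 7·684 − (34)(116) = 844
Denominator: √[(nΣx²−(Σx)²)(nΣy²−(Σy)²)]
  nΣx²−(Σx)² = 7·266 − 1156 = 706;  nΣy²−(Σy)² = 7·2378 − 13456 = 3190
  √(706·3190) = √2252140 = 1500.7132
r = 844 / 1500.7132 = 0.5624
t = r·√(n−2)/√(1−r²) = 0.5624·√5 / √(1−0.316294) = 1.257565 / 0.826865 = 1.521

1.521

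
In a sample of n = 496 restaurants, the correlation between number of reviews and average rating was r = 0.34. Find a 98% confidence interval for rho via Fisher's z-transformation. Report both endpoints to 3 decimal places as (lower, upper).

(0.244, 0.429)

z_r = atanh(0.34) = 0.354093;  SE = 1/√(n−3) = 1/√493 = 0.045038
z-limits: 0.354093 ± 2.326·0.045038 = 0.354093 ± 0.104758 = [0.249335, 0.458851]
ρ-limits: (tanh 0.249335, tanh 0.458851) = (0.244, 0.429)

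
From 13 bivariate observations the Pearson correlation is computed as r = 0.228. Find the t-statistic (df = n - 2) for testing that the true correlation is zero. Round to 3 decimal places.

0.777

1 − r² = 1 − 0.051984 = 0.948016;  √(1−r²) = 0.973661
√(n−2) = √11 = 3.316625
t = r·√(n−2)/√(1−r²) = 0.228 · 3.316625 / 0.973661 = 0.777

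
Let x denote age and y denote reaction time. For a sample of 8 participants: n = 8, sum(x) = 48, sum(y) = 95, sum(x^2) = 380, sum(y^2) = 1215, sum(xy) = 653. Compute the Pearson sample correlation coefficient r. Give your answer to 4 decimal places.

0.9284

S_xy = nΣxy − ΣxΣy = 8·653 − 48·95 = 5224 − 4560 = 664
S_xx = nΣx² − (Σx)² = 8·380 − 48² = 3040 − 2304 = 736
S_yy = nΣy² − (Σy)² = 8·1215 − 95² = 9720 − 9025 = 695
r = S_xy / √(S_xx·S_yy) = 664 / √(736·695) = 664 / √511520 = 664 / 715.2063 = 0.9284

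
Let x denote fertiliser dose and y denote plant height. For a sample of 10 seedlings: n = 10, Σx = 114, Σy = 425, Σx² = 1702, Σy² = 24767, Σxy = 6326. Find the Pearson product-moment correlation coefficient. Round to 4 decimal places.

0.9017

Numerator: nΣxy − (Σx)(Σy) = 10·6326 − (114)(425) = 14810
Denominator: √[(nΣx²−(Σx)²)(nΣy²−(Σy)²)]
  nΣx²−(Σx)² = 10·1702 − 12996 = 4024;  nΣy²−(Σy)² = 10·24767 − 180625 = 67045
  √(4024·67045) = √269789080 = 16425.2574
r = 14810 / 16425.2574 = 0.9017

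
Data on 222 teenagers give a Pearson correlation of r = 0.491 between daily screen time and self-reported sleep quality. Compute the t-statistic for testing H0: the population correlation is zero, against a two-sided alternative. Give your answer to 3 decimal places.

8.360

t = r·√(n−2) / √(1−r²) with r = 0.491, n = 222
  = 0.491·√220 / √(1 − 0.241081)
  = 0.491·14.832397 / 0.871160
  = 7.282707 / 0.871160 = 8.360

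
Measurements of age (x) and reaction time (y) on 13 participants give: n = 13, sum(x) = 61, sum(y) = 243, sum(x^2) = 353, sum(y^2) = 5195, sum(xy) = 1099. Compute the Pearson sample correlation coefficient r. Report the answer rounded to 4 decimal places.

-0.1975

Numerator: nΣxy − (Σx)(Σy) = 13·1099 − (61)(243) = -536
Denominator: √[(nΣx²−(Σx)²)(nΣy²−(Σy)²)]
  nΣx²−(Σx)² = 13·353 − 3721 = 868;  nΣy²−(Σy)² = 13·5195 − 59049 = 8486
  √(868·8486) = √7365848 = 2714.0096
r = -536 / 2714.0096 = -0.1975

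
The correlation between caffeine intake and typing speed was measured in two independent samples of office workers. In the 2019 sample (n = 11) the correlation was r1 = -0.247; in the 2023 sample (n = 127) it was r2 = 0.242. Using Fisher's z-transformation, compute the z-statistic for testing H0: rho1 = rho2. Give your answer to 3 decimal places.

-1.368

Fisher z-transforms: z1 = atanh(-0.247) = -0.252215, z2 = atanh(0.242) = 0.246897; difference d = -0.499112
Var(d) = 1/8 + 1/124 = 0.1250000 + 0.0080645 = 0.1330645
z = d/√Var(d) = -0.499112 / √0.1330645 = -0.499112 / 0.364780 = -1.368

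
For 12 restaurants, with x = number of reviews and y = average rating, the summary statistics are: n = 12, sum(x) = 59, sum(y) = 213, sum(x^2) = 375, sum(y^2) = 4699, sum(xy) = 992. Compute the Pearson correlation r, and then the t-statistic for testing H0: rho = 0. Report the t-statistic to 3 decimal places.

S_xy = nΣxy − ΣxΣy = 12·992 − 59·213 = 11904 − 12567 = -663
S_xx = nΣx² − (Σx)² = 12·375 − 59² = 4500 − 3481 = 1019
S_yy = nΣy² − (Σy)² = 12·4699 − 213² = 56388 − 45369 = 11019
r = S_xy / √(S_xx·S_yy) = -663 / √(1019·11019) = -663 / √11228361 = -663 / 3350.8747 = -0.1979
t = r·√(n−2)/√(1−r²) = -0.1979·√10 / √(1−0.039164) = -0.625815 / 0.980222 = -0.638

-0.638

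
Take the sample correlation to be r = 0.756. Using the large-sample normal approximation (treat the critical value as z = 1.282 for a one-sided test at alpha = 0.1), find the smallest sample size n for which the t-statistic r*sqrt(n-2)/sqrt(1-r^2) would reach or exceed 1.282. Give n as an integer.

r√(n−2)/√(1−r²) ≥ 1.282  ⇔  n−2 ≥ (1.282)²·(1−r²)/r²
(1−r²)/r² = (1−0.571536)/0.571536 = 0.7497
n ≥ 2 + 1.643524·0.7497 = 2 + 1.2321 = 3.2321
⌈3.2321⌉ = 4

4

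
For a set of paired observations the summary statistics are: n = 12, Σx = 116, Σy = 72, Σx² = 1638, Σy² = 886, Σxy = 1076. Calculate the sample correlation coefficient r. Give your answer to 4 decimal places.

S_xy = nΣxy − ΣxΣy = 12·1076 − 116·72 = 12912 − 8352 = 4560
S_xx = nΣx² − (Σx)² = 12·1638 − 116² = 19656 − 13456 = 6200
S_yy = nΣy² − (Σy)² = 12·886 − 72² = 10632 − 5184 = 5448
r = S_xy / √(S_xx·S_yy) = 4560 / √(6200·5448) = 4560 / √33777600 = 4560 / 5811.8500 = 0.7846

0.7846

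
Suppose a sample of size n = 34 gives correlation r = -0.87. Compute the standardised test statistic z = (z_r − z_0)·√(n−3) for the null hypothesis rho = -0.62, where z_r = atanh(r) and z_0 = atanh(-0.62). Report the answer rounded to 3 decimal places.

z_r = atanh(-0.87) = -1.333080,  z_0 = atanh(-0.62) = -0.725005
SE = 1/√(n−3) = 1/√31 = 0.179605
z = (z_r − z_0)/SE = (-1.333080 − (-0.725005)) / 0.179605 = -0.608075 / 0.179605 = -3.386

-3.386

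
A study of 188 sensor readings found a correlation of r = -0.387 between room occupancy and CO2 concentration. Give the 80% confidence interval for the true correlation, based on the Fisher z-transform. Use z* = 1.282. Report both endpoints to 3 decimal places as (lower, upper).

Fisher z: z_r = atanh(r) = ½·ln((1+(-0.387))/(1−(-0.387))) = -0.408267
SE(z) = 1/√(n−3) = 1/√185 = 0.073521
80% ⇒ z* = 1.282; margin = 1.282·0.073521 = 0.094254
CI on z-scale: (-0.502521, -0.314013)
Back-transform: tanh(-0.502521) = -0.464097, tanh(-0.314013) = -0.304083

(-0.464, -0.304)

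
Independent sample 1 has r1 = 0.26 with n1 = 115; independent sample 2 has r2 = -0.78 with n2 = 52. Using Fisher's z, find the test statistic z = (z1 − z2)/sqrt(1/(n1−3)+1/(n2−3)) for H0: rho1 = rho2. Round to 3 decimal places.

Fisher z-transforms: z1 = atanh(0.26) = 0.266108, z2 = atanh(-0.78) = -1.045371; difference d = 1.311479
Var(d) = 1/112 + 1/49 = 0.0089286 + 0.0204082 = 0.0293368
z = d/√Var(d) = 1.311479 / √0.0293368 = 1.311479 / 0.171280 = 7.657

7.657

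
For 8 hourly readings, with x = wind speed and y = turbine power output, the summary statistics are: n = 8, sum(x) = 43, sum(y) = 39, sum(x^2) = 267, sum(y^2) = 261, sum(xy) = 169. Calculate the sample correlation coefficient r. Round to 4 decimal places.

-0.8057

Numerator: nΣxy − (Σx)(Σy) = 8·169 − (43)(39) = -325
Denominator: √[(nΣx²−(Σx)²)(nΣy²−(Σy)²)]
  nΣx²−(Σx)² = 8·267 − 1849 = 287;  nΣy²−(Σy)² = 8·261 − 1521 = 567
  √(287·567) = √162729 = 403.3968
r = -325 / 403.3968 = -0.8057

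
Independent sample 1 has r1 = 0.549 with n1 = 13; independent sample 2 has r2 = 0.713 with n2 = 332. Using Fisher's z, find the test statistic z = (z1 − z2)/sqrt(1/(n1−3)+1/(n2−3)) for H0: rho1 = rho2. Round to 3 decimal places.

z1 = atanh(0.549) = 0.616949,  z2 = atanh(0.713) = 0.893260
SE = √(1/(n1−3) + 1/(n2−3)) = √(1/10 + 1/329) = √(0.1000000 + 0.0030395) = √0.1030395 = 0.320998
z = (z1 − z2)/SE = (0.616949 − 0.893260) / 0.320998 = -0.276311 / 0.320998 = -0.861

-0.861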